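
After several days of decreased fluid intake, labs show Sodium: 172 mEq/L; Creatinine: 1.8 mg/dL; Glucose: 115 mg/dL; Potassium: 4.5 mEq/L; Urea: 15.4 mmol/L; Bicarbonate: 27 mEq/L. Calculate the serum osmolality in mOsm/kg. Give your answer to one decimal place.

365.8 mOsm/kg

Calculated osmolality = 2·Na + glucose/18 + urea
= 2·172 + 115/18 + 15.4
= 344 + 6.39 + 15.40
= 365.79 mOsm/kg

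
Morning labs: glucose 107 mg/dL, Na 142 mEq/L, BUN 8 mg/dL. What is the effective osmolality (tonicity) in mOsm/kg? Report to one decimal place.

289.9 mOsm/kg

Effective osmolality excludes urea (freely permeant across cell membranes):
2·Na + glucose/18
= 2·142 + 107/18
= 284 + 5.94
= 289.94 mOsm/kg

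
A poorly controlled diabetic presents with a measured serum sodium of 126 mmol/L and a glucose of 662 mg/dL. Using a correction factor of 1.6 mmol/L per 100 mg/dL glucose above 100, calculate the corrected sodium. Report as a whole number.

135 mmol/L

Corrected Na = measured Na + 1.6 · (glucose − 100)/100
= 126 + 1.6 · (662 − 100)/100
= 126 + 9
= 135 mmol/L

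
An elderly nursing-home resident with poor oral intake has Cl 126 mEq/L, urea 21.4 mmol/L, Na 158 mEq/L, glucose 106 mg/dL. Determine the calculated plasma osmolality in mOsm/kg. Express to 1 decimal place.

343.3 mOsm/kg

Calculated osmolality = 2·Na + glucose/18 + urea
= 2·158 + 106/18 + 21.4
= 316 + 5.89 + 21.40
= 343.29 mOsm/kg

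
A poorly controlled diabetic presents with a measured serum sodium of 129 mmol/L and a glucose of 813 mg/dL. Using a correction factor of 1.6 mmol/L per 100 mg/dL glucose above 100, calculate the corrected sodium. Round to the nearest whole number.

Corrected Na = measured Na + 1.6 · (glucose − 100)/100
= 129 + 1.6 · (813 − 100)/100
= 129 + 11.4
= 140.4 mmol/L

140 mmol/L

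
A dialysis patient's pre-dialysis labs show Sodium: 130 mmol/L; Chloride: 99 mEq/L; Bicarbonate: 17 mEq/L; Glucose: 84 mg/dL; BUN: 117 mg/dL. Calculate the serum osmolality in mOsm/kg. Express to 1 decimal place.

Calculated osmolality = 2·Na + glucose/18 + BUN/2.8
= 2·130 + 84/18 + 117/2.8
= 260 + 4.67 + 41.79
= 306.46 mOsm/kg

306.5 mOsm/kg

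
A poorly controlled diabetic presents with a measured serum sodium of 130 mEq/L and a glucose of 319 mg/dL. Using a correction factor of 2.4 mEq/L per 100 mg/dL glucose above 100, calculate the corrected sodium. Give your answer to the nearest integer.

135 mEq/L

Corrected Na = measured Na + 2.4 · (glucose − 100)/100
= 130 + 2.4 · (319 − 100)/100
= 130 + 5.3
= 135.3 mEq/L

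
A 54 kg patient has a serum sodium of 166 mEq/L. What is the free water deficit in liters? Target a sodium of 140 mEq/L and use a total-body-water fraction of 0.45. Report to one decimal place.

4.5 L

TBW = 0.45 · 54 = 24.3 L
Free water deficit = TBW · (Na/140 − 1)
= 24.3 · (166/140 − 1)
= 24.3 · 0.1857
= 4.51 L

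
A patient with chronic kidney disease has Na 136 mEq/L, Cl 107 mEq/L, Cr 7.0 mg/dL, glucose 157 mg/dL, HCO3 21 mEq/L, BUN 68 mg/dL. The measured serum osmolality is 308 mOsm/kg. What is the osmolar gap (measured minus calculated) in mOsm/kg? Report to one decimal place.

Calculated osmolality = 2·Na + glucose/18 + BUN/2.8
= 2·136 + 157/18 + 68/2.8
= 272 + 8.72 + 24.29
= 305.01 mOsm/kg ≈ 305.0 mOsm/kg
Osmolar gap = measured − calculated = 308 − 305.0 = 3.0 mOsm/kg

3.0 mOsm/kg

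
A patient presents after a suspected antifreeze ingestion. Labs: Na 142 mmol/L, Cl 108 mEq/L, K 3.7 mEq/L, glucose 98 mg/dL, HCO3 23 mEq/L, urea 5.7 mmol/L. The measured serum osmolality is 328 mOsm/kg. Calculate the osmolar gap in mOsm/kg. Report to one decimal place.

Calculated osmolality = 2·Na + glucose/18 + urea
= 2·142 + 98/18 + 5.7
= 284 + 5.44 + 5.70
= 295.14 mOsm/kg ≈ 295.1 mOsm/kg
Osmolar gap = measured − calculated = 328 − 295.1 = 32.9 mOsm/kg

32.9 mOsm/kg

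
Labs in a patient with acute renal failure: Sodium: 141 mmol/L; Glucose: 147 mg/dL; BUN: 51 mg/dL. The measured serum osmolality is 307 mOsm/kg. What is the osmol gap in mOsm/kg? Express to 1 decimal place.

Calculated osmolality = 2·Na + glucose/18 + BUN/2.8
= 2·141 + 147/18 + 51/2.8
= 282 + 8.17 + 18.21
= 308.38 mOsm/kg ≈ 308.4 mOsm/kg
Osmolar gap = measured − calculated = 307 − 308.4 = -1.4 mOsm/kg

-1.4 mOsm/kg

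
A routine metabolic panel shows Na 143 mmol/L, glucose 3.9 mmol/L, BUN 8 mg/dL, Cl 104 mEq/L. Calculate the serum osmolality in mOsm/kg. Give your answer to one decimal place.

Calculated osmolality = 2·Na + glucose + BUN/2.8
= 2·143 + 3.9 + 8/2.8
= 286 + 3.90 + 2.86
= 292.76 mOsm/kg

292.8 mOsm/kg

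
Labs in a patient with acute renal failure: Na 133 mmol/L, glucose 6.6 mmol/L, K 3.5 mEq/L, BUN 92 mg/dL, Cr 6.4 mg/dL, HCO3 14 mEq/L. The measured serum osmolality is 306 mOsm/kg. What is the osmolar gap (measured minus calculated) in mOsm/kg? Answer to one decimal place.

0.5 mOsm/kg

Calculated osmolality = 2·Na + glucose + BUN/2.8
= 2·133 + 6.6 + 92/2.8
= 266 + 6.60 + 32.86
= 305.46 mOsm/kg ≈ 305.5 mOsm/kg
Osmolar gap = measured − calculated = 306 − 305.5 = 0.5 mOsm/kg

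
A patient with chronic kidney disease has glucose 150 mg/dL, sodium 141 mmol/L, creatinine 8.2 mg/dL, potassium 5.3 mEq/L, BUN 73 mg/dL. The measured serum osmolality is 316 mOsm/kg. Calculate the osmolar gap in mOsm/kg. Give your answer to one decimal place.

-0.4 mOsm/kg

Calculated osmolality = 2·Na + glucose/18 + BUN/2.8
= 2·141 + 150/18 + 73/2.8
= 282 + 8.33 + 26.07
= 316.4 mOsm/kg ≈ 316.4 mOsm/kg
Osmolar gap = measured − calculated = 316 − 316.4 = -0.4 mOsm/kg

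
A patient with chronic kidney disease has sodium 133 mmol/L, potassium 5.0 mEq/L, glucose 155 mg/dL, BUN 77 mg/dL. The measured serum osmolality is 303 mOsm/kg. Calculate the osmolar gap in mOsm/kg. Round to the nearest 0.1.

Calculated osmolality = 2·Na + glucose/18 + BUN/2.8
= 2·133 + 155/18 + 77/2.8
= 266 + 8.61 + 27.50
= 302.11 mOsm/kg ≈ 302.1 mOsm/kg
Osmolar gap = measured − calculated = 303 − 302.1 = 0.9 mOsm/kg

0.9 mOsm/kg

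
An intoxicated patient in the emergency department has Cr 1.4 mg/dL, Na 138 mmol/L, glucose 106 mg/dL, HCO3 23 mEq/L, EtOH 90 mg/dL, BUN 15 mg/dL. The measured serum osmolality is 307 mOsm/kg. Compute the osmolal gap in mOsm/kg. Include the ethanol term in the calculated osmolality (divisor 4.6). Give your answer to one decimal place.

0.2 mOsm/kg

Calculated osmolality = 2·Na + glucose/18 + BUN/2.8 + ethanol/4.6
= 2·138 + 106/18 + 15/2.8 + 90/4.6
= 276 + 5.89 + 5.36 + 19.57
= 306.82 mOsm/kg ≈ 306.8 mOsm/kg
Osmolar gap = measured − calculated = 307 − 306.8 = 0.2 mOsm/kg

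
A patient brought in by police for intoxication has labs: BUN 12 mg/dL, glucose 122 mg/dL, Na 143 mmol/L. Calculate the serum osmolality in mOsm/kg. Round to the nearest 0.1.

297.1 mOsm/kg

Calculated osmolality = 2·Na + glucose/18 + BUN/2.8
= 2·143 + 122/18 + 12/2.8
= 286 + 6.78 + 4.29
= 297.07 mOsm/kg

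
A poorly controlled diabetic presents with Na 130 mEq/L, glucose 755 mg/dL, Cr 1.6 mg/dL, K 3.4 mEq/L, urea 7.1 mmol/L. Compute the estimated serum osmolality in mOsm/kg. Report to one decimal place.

309.0 mOsm/kg

Calculated osmolality = 2·Na + glucose/18 + urea
= 2·130 + 755/18 + 7.1
= 260 + 41.94 + 7.10
= 309.04 mOsm/kg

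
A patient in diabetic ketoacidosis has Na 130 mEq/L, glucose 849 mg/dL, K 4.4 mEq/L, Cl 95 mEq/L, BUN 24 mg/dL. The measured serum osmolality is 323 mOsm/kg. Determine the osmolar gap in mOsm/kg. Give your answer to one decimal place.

Calculated osmolality = 2·Na + glucose/18 + BUN/2.8
= 2·130 + 849/18 + 24/2.8
= 260 + 47.17 + 8.57
= 315.74 mOsm/kg ≈ 315.7 mOsm/kg
Osmolar gap = measured − calculated = 323 − 315.7 = 7.3 mOsm/kg

7.3 mOsm/kg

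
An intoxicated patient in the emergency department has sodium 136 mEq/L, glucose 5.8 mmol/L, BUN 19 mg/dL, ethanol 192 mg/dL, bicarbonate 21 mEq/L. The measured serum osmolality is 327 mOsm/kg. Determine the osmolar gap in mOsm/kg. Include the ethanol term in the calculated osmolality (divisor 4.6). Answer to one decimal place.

0.7 mOsm/kg

Calculated osmolality = 2·Na + glucose + BUN/2.8 + ethanol/4.6
= 2·136 + 5.8 + 19/2.8 + 192/4.6
= 272 + 5.80 + 6.79 + 41.74
= 326.33 mOsm/kg ≈ 326.3 mOsm/kg
Osmolar gap = measured − calculated = 327 − 326.3 = 0.7 mOsm/kg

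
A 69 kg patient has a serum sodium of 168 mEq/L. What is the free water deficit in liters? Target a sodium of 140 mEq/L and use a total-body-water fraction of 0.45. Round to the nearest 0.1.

TBW = 0.45 · 69 = 31.05 L
Free water deficit = TBW · (Na/140 − 1)
= 31.05 · (168/140 − 1)
= 31.05 · 0.2
= 6.21 L

6.2 L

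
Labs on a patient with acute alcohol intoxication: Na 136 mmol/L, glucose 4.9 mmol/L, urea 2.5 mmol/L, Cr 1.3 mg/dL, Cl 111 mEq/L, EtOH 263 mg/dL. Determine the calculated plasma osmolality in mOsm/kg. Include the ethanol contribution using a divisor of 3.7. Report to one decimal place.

350.5 mOsm/kg

Calculated osmolality = 2·Na + glucose + urea + ethanol/3.7
= 2·136 + 4.9 + 2.5 + 263/3.7
= 272 + 4.90 + 2.50 + 71.08
= 350.48 mOsm/kg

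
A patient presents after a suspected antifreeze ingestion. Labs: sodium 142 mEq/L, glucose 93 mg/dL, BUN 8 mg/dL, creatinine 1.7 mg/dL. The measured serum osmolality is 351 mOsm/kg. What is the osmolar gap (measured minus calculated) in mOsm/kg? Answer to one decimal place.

59.0 mOsm/kg

Calculated osmolality = 2·Na + glucose/18 + BUN/2.8
= 2·142 + 93/18 + 8/2.8
= 284 + 5.17 + 2.86
= 292.03 mOsm/kg ≈ 292.0 mOsm/kg
Osmolar gap = measured − calculated = 351 − 292.0 = 59.0 mOsm/kg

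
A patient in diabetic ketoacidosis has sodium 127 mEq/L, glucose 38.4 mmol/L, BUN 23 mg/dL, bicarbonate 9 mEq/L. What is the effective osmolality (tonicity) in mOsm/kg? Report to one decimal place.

Effective osmolality excludes urea (freely permeant across cell membranes):
2·Na + glucose
= 2·127 + 38.4
= 254 + 38.4
= 292.4 mOsm/kg

292.4 mOsm/kg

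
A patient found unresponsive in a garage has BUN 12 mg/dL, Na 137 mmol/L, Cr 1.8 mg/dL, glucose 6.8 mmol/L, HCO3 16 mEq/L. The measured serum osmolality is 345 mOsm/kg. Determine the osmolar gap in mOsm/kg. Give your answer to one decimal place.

Calculated osmolality = 2·Na + glucose + BUN/2.8
= 2·137 + 6.8 + 12/2.8
= 274 + 6.80 + 4.29
= 285.09 mOsm/kg ≈ 285.1 mOsm/kg
Osmolar gap = measured − calculated = 345 − 285.1 = 59.9 mOsm/kg

59.9 mOsm/kg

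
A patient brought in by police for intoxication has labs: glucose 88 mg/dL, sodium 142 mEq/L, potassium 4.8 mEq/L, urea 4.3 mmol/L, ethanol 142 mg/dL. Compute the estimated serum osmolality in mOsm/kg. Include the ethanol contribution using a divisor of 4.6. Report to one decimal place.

324.1 mOsm/kg

Calculated osmolality = 2·Na + glucose/18 + urea + ethanol/4.6
= 2·142 + 88/18 + 4.3 + 142/4.6
= 284 + 4.89 + 4.30 + 30.87
= 324.06 mOsm/kg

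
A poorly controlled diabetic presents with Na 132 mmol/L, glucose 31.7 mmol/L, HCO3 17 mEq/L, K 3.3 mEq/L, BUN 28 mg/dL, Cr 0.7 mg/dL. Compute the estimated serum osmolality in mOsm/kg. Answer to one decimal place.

305.7 mOsm/kg

Calculated osmolality = 2·Na + glucose + BUN/2.8
= 2·132 + 31.7 + 28/2.8
= 264 + 31.70 + 10
= 305.7 mOsm/kg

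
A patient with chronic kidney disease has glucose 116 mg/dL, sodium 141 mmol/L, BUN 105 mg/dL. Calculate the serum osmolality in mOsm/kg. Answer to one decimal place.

Calculated osmolality = 2·Na + glucose/18 + BUN/2.8
= 2·141 + 116/18 + 105/2.8
= 282 + 6.44 + 37.50
= 325.94 mOsm/kg

325.9 mOsm/kg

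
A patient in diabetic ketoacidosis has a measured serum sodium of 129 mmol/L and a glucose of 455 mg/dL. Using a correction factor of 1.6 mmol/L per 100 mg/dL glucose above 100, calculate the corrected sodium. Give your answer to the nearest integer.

135 mmol/L

Corrected Na = measured Na + 1.6 · (glucose − 100)/100
= 129 + 1.6 · (455 − 100)/100
= 129 + 5.7
= 134.7 mmol/L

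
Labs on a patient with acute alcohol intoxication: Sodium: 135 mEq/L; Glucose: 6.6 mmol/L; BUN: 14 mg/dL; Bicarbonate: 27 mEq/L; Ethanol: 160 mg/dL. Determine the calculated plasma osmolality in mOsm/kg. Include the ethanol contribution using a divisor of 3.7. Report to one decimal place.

324.8 mOsm/kg

Calculated osmolality = 2·Na + glucose + BUN/2.8 + ethanol/3.7
= 2·135 + 6.6 + 14/2.8 + 160/3.7
= 270 + 6.60 + 5 + 43.24
= 324.84 mOsm/kg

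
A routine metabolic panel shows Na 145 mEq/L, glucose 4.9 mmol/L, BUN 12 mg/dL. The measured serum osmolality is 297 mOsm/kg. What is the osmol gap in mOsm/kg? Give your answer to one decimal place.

Calculated osmolality = 2·Na + glucose + BUN/2.8
= 2·145 + 4.9 + 12/2.8
= 290 + 4.90 + 4.29
= 299.19 mOsm/kg ≈ 299.2 mOsm/kg
Osmolar gap = measured − calculated = 297 − 299.2 = -2.2 mOsm/kg

-2.2 mOsm/kg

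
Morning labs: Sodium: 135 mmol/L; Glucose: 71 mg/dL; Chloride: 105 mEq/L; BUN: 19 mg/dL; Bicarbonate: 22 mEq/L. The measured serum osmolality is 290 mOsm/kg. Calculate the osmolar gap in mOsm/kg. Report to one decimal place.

9.3 mOsm/kg

Calculated osmolality = 2·Na + glucose/18 + BUN/2.8
= 2·135 + 71/18 + 19/2.8
= 270 + 3.94 + 6.79
= 280.73 mOsm/kg ≈ 280.7 mOsm/kg
Osmolar gap = measured − calculated = 290 − 280.7 = 9.3 mOsm/kg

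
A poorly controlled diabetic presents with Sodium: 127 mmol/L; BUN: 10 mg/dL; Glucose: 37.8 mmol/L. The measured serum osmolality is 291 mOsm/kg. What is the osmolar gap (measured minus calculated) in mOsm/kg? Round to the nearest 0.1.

-4.4 mOsm/kg

Calculated osmolality = 2·Na + glucose + BUN/2.8
= 2·127 + 37.8 + 10/2.8
= 254 + 37.80 + 3.57
= 295.37 mOsm/kg ≈ 295.4 mOsm/kg
Osmolar gap = measured − calculated = 291 − 295.4 = -4.4 mOsm/kg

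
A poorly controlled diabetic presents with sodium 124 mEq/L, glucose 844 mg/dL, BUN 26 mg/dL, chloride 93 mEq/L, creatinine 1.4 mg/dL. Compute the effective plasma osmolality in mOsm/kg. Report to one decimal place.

294.9 mOsm/kg

Effective osmolality excludes urea (freely permeant across cell membranes):
2·Na + glucose/18
= 2·124 + 844/18
= 248 + 46.89
= 294.89 mOsm/kg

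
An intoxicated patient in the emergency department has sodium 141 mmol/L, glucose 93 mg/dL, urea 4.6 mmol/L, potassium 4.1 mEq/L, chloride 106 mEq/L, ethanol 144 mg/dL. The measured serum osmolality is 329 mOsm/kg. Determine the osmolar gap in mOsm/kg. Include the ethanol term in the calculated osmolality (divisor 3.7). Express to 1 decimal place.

-1.7 mOsm/kg

Calculated osmolality = 2·Na + glucose/18 + urea + ethanol/3.7
= 2·141 + 93/18 + 4.6 + 144/3.7
= 282 + 5.17 + 4.60 + 38.92
= 330.69 mOsm/kg ≈ 330.7 mOsm/kg
Osmolar gap = measured − calculated = 329 − 330.7 = -1.7 mOsm/kg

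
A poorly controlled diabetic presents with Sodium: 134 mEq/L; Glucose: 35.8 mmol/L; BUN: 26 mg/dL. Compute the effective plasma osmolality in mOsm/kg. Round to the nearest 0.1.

Effective osmolality excludes urea (freely permeant across cell membranes):
2·Na + glucose
= 2·134 + 35.8
= 268 + 35.8
= 303.8 mOsm/kg

303.8 mOsm/kg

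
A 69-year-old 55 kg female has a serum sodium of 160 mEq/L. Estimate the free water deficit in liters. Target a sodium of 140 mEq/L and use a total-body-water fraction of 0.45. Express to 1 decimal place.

TBW = 0.45 · 55 = 24.75 L
Free water deficit = TBW · (Na/140 − 1)
= 24.75 · (160/140 − 1)
= 24.75 · 0.1429
= 3.54 L

3.5 L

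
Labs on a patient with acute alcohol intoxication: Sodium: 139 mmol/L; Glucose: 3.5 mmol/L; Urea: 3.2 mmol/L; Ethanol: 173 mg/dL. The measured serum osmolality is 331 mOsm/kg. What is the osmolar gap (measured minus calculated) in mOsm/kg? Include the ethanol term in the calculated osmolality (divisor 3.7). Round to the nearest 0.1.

Calculated osmolality = 2·Na + glucose + urea + ethanol/3.7
= 2·139 + 3.5 + 3.2 + 173/3.7
= 278 + 3.50 + 3.20 + 46.76
= 331.46 mOsm/kg ≈ 331.5 mOsm/kg
Osmolar gap = measured − calculated = 331 − 331.5 = -0.5 mOsm/kg

-0.5 mOsm/kg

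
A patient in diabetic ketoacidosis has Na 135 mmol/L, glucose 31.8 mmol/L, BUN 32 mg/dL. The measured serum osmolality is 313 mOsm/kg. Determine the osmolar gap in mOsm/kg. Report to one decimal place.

Calculated osmolality = 2·Na + glucose + BUN/2.8
= 2·135 + 31.8 + 32/2.8
= 270 + 31.80 + 11.43
= 313.23 mOsm/kg ≈ 313.2 mOsm/kg
Osmolar gap = measured − calculated = 313 − 313.2 = -0.2 mOsm/kg

-0.2 mOsm/kg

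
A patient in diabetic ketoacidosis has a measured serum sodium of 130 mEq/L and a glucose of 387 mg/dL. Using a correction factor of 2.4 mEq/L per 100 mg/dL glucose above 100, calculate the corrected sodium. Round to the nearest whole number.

Corrected Na = measured Na + 2.4 · (glucose − 100)/100
= 130 + 2.4 · (387 − 100)/100
= 130 + 6.9
= 136.9 mEq/L

137 mEq/L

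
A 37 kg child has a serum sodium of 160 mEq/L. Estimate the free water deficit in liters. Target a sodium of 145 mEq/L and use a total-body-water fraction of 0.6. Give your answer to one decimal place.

2.3 L

TBW = 0.6 · 37 = 22.2 L
Free water deficit = TBW · (Na/145 − 1)
= 22.2 · (160/145 − 1)
= 22.2 · 0.1034
= 2.3 L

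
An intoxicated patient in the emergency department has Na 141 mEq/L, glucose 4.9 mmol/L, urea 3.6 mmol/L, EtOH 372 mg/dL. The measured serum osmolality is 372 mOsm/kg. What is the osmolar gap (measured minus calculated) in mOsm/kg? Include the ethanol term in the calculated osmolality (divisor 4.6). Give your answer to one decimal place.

0.6 mOsm/kg

Calculated osmolality = 2·Na + glucose + urea + ethanol/4.6
= 2·141 + 4.9 + 3.6 + 372/4.6
= 282 + 4.90 + 3.60 + 80.87
= 371.37 mOsm/kg ≈ 371.4 mOsm/kg
Osmolar gap = measured − calculated = 372 − 371.4 = 0.6 mOsm/kg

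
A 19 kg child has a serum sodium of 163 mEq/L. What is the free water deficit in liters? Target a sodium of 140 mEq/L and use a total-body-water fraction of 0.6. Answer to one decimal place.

TBW = 0.6 · 19 = 11.4 L
Free water deficit = TBW · (Na/140 − 1)
= 11.4 · (163/140 − 1)
= 11.4 · 0.1643
= 1.87 L

1.9 L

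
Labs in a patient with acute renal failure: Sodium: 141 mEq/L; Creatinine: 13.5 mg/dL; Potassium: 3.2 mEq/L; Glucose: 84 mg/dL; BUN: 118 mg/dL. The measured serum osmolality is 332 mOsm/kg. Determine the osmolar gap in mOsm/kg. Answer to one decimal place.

Calculated osmolality = 2·Na + glucose/18 + BUN/2.8
= 2·141 + 84/18 + 118/2.8
= 282 + 4.67 + 42.14
= 328.81 mOsm/kg ≈ 328.8 mOsm/kg
Osmolar gap = measured − calculated = 332 − 328.8 = 3.2 mOsm/kg

3.2 mOsm/kg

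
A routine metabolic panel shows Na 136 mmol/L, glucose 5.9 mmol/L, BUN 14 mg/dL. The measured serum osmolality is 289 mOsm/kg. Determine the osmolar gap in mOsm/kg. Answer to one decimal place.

Calculated osmolality = 2·Na + glucose + BUN/2.8
= 2·136 + 5.9 + 14/2.8
= 272 + 5.90 + 5
= 282.9 mOsm/kg ≈ 282.9 mOsm/kg
Osmolar gap = measured − calculated = 289 − 282.9 = 6.1 mOsm/kg

6.1 mOsm/kg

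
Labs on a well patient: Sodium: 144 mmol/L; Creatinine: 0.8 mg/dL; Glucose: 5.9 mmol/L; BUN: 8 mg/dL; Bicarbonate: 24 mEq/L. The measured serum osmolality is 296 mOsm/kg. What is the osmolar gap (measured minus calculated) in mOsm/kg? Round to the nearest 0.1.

-0.8 mOsm/kg

Calculated osmolality = 2·Na + glucose + BUN/2.8
= 2·144 + 5.9 + 8/2.8
= 288 + 5.90 + 2.86
= 296.76 mOsm/kg ≈ 296.8 mOsm/kg
Osmolar gap = measured − calculated = 296 − 296.8 = -0.8 mOsm/kg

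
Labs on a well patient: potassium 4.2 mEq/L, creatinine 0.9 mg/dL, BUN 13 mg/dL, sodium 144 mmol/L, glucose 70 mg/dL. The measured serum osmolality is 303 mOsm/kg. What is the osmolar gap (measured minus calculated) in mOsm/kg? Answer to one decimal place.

6.5 mOsm/kg

Calculated osmolality = 2·Na + glucose/18 + BUN/2.8
= 2·144 + 70/18 + 13/2.8
= 288 + 3.89 + 4.64
= 296.53 mOsm/kg ≈ 296.5 mOsm/kg
Osmolar gap = measured − calculated = 303 − 296.5 = 6.5 mOsm/kg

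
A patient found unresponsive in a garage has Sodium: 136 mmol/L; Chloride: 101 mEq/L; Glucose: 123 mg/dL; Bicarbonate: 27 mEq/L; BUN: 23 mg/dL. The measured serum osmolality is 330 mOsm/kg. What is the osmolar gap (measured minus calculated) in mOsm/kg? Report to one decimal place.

43.0 mOsm/kg

Calculated osmolality = 2·Na + glucose/18 + BUN/2.8
= 2·136 + 123/18 + 23/2.8
= 272 + 6.83 + 8.21
= 287.04 mOsm/kg ≈ 287.0 mOsm/kg
Osmolar gap = measured − calculated = 330 − 287.0 = 43.0 mOsm/kg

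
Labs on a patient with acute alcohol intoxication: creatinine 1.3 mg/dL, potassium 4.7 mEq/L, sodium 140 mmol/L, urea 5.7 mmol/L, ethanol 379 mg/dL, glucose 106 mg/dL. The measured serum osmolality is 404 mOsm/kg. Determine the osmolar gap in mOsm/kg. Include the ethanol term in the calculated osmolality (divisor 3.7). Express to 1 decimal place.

Calculated osmolality = 2·Na + glucose/18 + urea + ethanol/3.7
= 2·140 + 106/18 + 5.7 + 379/3.7
= 280 + 5.89 + 5.70 + 102.43
= 394.02 mOsm/kg ≈ 394.0 mOsm/kg
Osmolar gap = measured − calculated = 404 − 394.0 = 10.0 mOsm/kg

10.0 mOsm/kg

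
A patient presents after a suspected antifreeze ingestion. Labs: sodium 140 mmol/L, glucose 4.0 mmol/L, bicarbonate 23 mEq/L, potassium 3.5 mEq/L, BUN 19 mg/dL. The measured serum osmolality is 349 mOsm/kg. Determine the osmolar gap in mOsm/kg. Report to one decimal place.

58.2 mOsm/kg

Calculated osmolality = 2·Na + glucose + BUN/2.8
= 2·140 + 4 + 19/2.8
= 280 + 4 + 6.79
= 290.79 mOsm/kg ≈ 290.8 mOsm/kg
Osmolar gap = measured − calculated = 349 − 290.8 = 58.2 mOsm/kg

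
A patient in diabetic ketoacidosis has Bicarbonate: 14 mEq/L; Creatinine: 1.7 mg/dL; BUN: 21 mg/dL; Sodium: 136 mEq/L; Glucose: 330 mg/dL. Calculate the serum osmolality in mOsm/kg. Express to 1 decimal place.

297.8 mOsm/kg

Calculated osmolality = 2·Na + glucose/18 + BUN/2.8
= 2·136 + 330/18 + 21/2.8
= 272 + 18.33 + 7.50
= 297.83 mOsm/kg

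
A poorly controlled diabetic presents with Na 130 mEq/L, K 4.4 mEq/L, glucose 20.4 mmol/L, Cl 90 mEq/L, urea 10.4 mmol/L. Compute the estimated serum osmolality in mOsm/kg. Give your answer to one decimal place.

290.8 mOsm/kg

Calculated osmolality = 2·Na + glucose + urea
= 2·130 + 20.4 + 10.4
= 260 + 20.40 + 10.40
= 290.8 mOsm/kg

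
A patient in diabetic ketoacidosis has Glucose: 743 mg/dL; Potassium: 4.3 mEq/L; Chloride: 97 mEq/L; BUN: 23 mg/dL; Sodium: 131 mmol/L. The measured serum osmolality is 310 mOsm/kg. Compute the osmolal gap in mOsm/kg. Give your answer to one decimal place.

Calculated osmolality = 2·Na + glucose/18 + BUN/2.8
= 2·131 + 743/18 + 23/2.8
= 262 + 41.28 + 8.21
= 311.49 mOsm/kg ≈ 311.5 mOsm/kg
Osmolar gap = measured − calculated = 310 − 311.5 = -1.5 mOsm/kg

-1.5 mOsm/kg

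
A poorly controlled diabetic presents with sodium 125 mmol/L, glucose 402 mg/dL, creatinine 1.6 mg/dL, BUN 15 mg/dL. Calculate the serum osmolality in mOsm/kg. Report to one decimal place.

277.7 mOsm/kg

Calculated osmolality = 2·Na + glucose/18 + BUN/2.8
= 2·125 + 402/18 + 15/2.8
= 250 + 22.33 + 5.36
= 277.69 mOsm/kg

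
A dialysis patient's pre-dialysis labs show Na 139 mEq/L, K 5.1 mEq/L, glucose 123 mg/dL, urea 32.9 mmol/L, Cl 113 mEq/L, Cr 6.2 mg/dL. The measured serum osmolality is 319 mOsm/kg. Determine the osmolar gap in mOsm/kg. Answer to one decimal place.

1.3 mOsm/kg

Calculated osmolality = 2·Na + glucose/18 + urea
= 2·139 + 123/18 + 32.9
= 278 + 6.83 + 32.90
= 317.73 mOsm/kg ≈ 317.7 mOsm/kg
Osmolar gap = measured − calculated = 319 − 317.7 = 1.3 mOsm/kg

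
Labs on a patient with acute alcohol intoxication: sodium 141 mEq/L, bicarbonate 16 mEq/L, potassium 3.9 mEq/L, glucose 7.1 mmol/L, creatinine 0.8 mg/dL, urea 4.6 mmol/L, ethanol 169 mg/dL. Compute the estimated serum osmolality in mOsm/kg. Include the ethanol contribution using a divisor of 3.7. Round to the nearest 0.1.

339.4 mOsm/kg

Calculated osmolality = 2·Na + glucose + urea + ethanol/3.7
= 2·141 + 7.1 + 4.6 + 169/3.7
= 282 + 7.10 + 4.60 + 45.68
= 339.38 mOsm/kg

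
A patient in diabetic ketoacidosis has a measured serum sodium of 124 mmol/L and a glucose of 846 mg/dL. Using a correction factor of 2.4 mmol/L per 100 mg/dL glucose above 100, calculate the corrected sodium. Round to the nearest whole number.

Corrected Na = measured Na + 2.4 · (glucose − 100)/100
= 124 + 2.4 · (846 − 100)/100
= 124 + 17.9
= 141.9 mmol/L

142 mmol/L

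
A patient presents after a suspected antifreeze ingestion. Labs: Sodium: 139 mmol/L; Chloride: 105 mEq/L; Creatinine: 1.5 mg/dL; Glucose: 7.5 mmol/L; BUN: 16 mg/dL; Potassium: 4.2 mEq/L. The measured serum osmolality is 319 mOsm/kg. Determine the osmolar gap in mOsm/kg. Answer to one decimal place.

27.8 mOsm/kg

Calculated osmolality = 2·Na + glucose + BUN/2.8
= 2·139 + 7.5 + 16/2.8
= 278 + 7.50 + 5.71
= 291.21 mOsm/kg ≈ 291.2 mOsm/kg
Osmolar gap = measured − calculated = 319 − 291.2 = 27.8 mOsm/kg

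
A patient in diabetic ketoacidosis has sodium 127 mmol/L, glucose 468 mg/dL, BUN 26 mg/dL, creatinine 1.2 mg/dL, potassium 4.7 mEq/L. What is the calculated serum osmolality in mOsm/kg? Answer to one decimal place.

289.3 mOsm/kg

Calculated osmolality = 2·Na + glucose/18 + BUN/2.8
= 2·127 + 468/18 + 26/2.8
= 254 + 26 + 9.29
= 289.29 mOsm/kg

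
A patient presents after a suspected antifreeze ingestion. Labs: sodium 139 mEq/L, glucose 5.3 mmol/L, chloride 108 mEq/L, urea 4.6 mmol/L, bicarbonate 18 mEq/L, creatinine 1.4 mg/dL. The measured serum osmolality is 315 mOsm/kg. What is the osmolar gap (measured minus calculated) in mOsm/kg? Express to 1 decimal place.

27.1 mOsm/kg

Calculated osmolality = 2·Na + glucose + urea
= 2·139 + 5.3 + 4.6
= 278 + 5.30 + 4.60
= 287.9 mOsm/kg ≈ 287.9 mOsm/kg
Osmolar gap = measured − calculated = 315 − 287.9 = 27.1 mOsm/kg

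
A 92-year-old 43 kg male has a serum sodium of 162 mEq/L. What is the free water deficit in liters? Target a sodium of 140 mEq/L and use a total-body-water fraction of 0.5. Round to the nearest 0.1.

3.4 L

TBW = 0.5 · 43 = 21.5 L
Free water deficit = TBW · (Na/140 − 1)
= 21.5 · (162/140 − 1)
= 21.5 · 0.1571
= 3.38 L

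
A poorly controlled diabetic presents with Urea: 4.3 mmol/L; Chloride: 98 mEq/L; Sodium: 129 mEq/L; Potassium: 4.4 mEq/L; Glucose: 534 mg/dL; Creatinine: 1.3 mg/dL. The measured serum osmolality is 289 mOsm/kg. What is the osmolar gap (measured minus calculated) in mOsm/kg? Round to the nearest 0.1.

Calculated osmolality = 2·Na + glucose/18 + urea
= 2·129 + 534/18 + 4.3
= 258 + 29.67 + 4.30
= 291.97 mOsm/kg ≈ 292.0 mOsm/kg
Osmolar gap = measured − calculated = 289 − 292.0 = -3.0 mOsm/kg

-3.0 mOsm/kg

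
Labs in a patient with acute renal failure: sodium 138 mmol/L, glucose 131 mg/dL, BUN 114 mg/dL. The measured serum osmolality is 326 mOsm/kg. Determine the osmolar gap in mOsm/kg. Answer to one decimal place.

Calculated osmolality = 2·Na + glucose/18 + BUN/2.8
= 2·138 + 131/18 + 114/2.8
= 276 + 7.28 + 40.71
= 323.99 mOsm/kg ≈ 324.0 mOsm/kg
Osmolar gap = measured − calculated = 326 − 324.0 = 2.0 mOsm/kg

2.0 mOsm/kg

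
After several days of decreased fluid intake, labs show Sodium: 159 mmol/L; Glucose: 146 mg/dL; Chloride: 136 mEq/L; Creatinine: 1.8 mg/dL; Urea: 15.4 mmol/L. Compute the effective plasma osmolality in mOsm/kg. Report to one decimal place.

326.1 mOsm/kg

Effective osmolality excludes urea (freely permeant across cell membranes):
2·Na + glucose/18
= 2·159 + 146/18
= 318 + 8.11
= 326.11 mOsm/kg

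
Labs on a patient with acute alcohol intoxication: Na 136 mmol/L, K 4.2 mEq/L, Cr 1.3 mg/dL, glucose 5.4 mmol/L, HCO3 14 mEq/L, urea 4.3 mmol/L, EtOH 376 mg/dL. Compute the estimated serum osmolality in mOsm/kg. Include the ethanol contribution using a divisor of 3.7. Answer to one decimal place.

Calculated osmolality = 2·Na + glucose + urea + ethanol/3.7
= 2·136 + 5.4 + 4.3 + 376/3.7
= 272 + 5.40 + 4.30 + 101.62
= 383.32 mOsm/kg

383.3 mOsm/kg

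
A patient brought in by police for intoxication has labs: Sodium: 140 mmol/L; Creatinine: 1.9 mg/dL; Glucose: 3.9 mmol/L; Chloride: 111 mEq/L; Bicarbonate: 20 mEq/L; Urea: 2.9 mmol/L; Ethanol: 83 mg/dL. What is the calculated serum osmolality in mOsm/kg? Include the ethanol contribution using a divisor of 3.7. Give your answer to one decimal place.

Calculated osmolality = 2·Na + glucose + urea + ethanol/3.7
= 2·140 + 3.9 + 2.9 + 83/3.7
= 280 + 3.90 + 2.90 + 22.43
= 309.23 mOsm/kg

309.2 mOsm/kg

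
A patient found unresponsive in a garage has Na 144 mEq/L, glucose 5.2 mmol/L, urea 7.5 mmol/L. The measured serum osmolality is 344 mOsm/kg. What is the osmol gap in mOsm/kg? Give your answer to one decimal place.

43.3 mOsm/kg

Calculated osmolality = 2·Na + glucose + urea
= 2·144 + 5.2 + 7.5
= 288 + 5.20 + 7.50
= 300.7 mOsm/kg ≈ 300.7 mOsm/kg
Osmolar gap = measured − calculated = 344 − 300.7 = 43.3 mOsm/kg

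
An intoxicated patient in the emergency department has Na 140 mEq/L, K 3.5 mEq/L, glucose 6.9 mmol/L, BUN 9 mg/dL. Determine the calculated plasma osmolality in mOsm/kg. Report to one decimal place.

Calculated osmolality = 2·Na + glucose + BUN/2.8
= 2·140 + 6.9 + 9/2.8
= 280 + 6.90 + 3.21
= 290.11 mOsm/kg

290.1 mOsm/kg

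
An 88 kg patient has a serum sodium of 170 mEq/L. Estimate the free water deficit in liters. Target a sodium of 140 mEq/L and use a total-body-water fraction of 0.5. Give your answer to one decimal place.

9.4 L

TBW = 0.5 · 88 = 44 L
Free water deficit = TBW · (Na/140 − 1)
= 44 · (170/140 − 1)
= 44 · 0.2143
= 9.43 L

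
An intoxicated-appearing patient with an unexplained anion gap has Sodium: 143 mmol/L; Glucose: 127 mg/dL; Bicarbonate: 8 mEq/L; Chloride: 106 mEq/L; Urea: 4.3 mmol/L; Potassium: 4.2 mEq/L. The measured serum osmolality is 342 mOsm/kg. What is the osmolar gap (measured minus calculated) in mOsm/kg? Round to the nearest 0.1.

Calculated osmolality = 2·Na + glucose/18 + urea
= 2·143 + 127/18 + 4.3
= 286 + 7.06 + 4.30
= 297.36 mOsm/kg ≈ 297.4 mOsm/kg
Osmolar gap = measured − calculated = 342 − 297.4 = 44.6 mOsm/kg

44.6 mOsm/kg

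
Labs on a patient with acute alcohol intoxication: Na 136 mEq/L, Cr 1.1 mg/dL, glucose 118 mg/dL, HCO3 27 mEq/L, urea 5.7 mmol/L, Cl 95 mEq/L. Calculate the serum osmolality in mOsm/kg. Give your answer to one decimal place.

284.3 mOsm/kg

Calculated osmolality = 2·Na + glucose/18 + urea
= 2·136 + 118/18 + 5.7
= 272 + 6.56 + 5.70
= 284.26 mOsm/kg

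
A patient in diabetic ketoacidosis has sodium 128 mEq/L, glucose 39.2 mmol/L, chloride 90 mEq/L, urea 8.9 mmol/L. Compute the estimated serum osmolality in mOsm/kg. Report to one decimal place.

Calculated osmolality = 2·Na + glucose + urea
= 2·128 + 39.2 + 8.9
= 256 + 39.20 + 8.90
= 304.1 mOsm/kg

304.1 mOsm/kg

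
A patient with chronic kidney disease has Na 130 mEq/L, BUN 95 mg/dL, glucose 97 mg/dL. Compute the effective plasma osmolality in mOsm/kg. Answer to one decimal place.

Effective osmolality excludes urea (freely permeant across cell membranes):
2·Na + glucose/18
= 2·130 + 97/18
= 260 + 5.39
= 265.39 mOsm/kg

265.4 mOsm/kg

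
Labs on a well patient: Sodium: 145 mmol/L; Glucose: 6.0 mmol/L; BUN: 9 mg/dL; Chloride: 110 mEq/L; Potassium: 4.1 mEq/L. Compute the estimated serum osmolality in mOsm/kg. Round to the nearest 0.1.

Calculated osmolality = 2·Na + glucose + BUN/2.8
= 2·145 + 6 + 9/2.8
= 290 + 6 + 3.21
= 299.21 mOsm/kg

299.2 mOsm/kg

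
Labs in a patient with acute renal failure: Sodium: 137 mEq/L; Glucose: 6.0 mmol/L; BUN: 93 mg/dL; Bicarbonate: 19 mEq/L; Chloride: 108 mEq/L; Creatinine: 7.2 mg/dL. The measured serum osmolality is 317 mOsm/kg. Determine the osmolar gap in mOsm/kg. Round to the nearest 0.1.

3.8 mOsm/kg

Calculated osmolality = 2·Na + glucose + BUN/2.8
= 2·137 + 6 + 93/2.8
= 274 + 6 + 33.21
= 313.21 mOsm/kg ≈ 313.2 mOsm/kg
Osmolar gap = measured − calculated = 317 − 313.2 = 3.8 mOsm/kg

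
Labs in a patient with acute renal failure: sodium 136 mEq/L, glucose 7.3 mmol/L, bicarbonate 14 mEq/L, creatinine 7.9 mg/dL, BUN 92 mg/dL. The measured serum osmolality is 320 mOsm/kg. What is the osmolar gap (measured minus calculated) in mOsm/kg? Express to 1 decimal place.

Calculated osmolality = 2·Na + glucose + BUN/2.8
= 2·136 + 7.3 + 92/2.8
= 272 + 7.30 + 32.86
= 312.16 mOsm/kg ≈ 312.2 mOsm/kg
Osmolar gap = measured − calculated = 320 − 312.2 = 7.8 mOsm/kg

7.8 mOsm/kg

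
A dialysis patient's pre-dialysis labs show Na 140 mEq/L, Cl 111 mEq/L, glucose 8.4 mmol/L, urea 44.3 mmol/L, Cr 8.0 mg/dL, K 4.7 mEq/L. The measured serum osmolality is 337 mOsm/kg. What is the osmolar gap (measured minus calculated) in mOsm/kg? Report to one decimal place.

4.3 mOsm/kg

Calculated osmolality = 2·Na + glucose + urea
= 2·140 + 8.4 + 44.3
= 280 + 8.40 + 44.30
= 332.7 mOsm/kg ≈ 332.7 mOsm/kg
Osmolar gap = measured − calculated = 337 − 332.7 = 4.3 mOsm/kg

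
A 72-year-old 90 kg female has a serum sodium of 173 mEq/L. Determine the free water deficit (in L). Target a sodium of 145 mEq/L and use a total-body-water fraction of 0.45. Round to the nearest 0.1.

TBW = 0.45 · 90 = 40.5 L
Free water deficit = TBW · (Na/145 − 1)
= 40.5 · (173/145 − 1)
= 40.5 · 0.1931
= 7.82 L

7.8 L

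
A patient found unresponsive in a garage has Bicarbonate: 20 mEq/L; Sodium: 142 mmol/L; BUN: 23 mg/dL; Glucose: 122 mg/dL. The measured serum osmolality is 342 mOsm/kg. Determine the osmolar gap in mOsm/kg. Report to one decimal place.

Calculated osmolality = 2·Na + glucose/18 + BUN/2.8
= 2·142 + 122/18 + 23/2.8
= 284 + 6.78 + 8.21
= 298.99 mOsm/kg ≈ 299.0 mOsm/kg
Osmolar gap = measured − calculated = 342 − 299.0 = 43.0 mOsm/kg

43.0 mOsm/kg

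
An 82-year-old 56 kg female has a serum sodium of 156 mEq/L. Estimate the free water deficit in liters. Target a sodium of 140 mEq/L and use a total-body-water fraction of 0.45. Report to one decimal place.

2.9 L

TBW = 0.45 · 56 = 25.2 L
Free water deficit = TBW · (Na/140 − 1)
= 25.2 · (156/140 − 1)
= 25.2 · 0.1143
= 2.88 L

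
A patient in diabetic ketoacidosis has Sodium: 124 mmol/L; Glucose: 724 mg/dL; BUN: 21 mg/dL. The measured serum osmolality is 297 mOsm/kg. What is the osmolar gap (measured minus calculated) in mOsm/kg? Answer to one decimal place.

1.3 mOsm/kg

Calculated osmolality = 2·Na + glucose/18 + BUN/2.8
= 2·124 + 724/18 + 21/2.8
= 248 + 40.22 + 7.50
= 295.72 mOsm/kg ≈ 295.7 mOsm/kg
Osmolar gap = measured − calculated = 297 − 295.7 = 1.3 mOsm/kg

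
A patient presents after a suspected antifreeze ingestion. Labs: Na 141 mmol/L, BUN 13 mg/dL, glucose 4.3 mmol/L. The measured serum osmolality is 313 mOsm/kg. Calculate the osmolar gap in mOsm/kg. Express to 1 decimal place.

22.1 mOsm/kg

Calculated osmolality = 2·Na + glucose + BUN/2.8
= 2·141 + 4.3 + 13/2.8
= 282 + 4.30 + 4.64
= 290.94 mOsm/kg ≈ 290.9 mOsm/kg
Osmolar gap = measured − calculated = 313 − 290.9 = 22.1 mOsm/kg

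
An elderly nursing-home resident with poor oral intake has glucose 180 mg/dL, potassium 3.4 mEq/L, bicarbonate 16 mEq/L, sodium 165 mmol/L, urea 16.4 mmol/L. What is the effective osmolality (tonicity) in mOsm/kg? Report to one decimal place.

Effective osmolality excludes urea (freely permeant across cell membranes):
2·Na + glucose/18
= 2·165 + 180/18
= 330 + 10
= 340 mOsm/kg

340.0 mOsm/kg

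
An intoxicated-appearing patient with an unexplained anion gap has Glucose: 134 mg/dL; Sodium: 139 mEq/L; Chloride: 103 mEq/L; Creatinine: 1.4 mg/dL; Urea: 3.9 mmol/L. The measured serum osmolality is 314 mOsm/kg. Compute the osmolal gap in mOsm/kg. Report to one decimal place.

24.7 mOsm/kg

Calculated osmolality = 2·Na + glucose/18 + urea
= 2·139 + 134/18 + 3.9
= 278 + 7.44 + 3.90
= 289.34 mOsm/kg ≈ 289.3 mOsm/kg
Osmolar gap = measured − calculated = 314 − 289.3 = 24.7 mOsm/kg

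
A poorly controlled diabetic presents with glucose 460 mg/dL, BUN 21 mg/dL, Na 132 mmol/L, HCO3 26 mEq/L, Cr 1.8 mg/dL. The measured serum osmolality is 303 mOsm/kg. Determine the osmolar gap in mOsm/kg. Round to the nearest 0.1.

Calculated osmolality = 2·Na + glucose/18 + BUN/2.8
= 2·132 + 460/18 + 21/2.8
= 264 + 25.56 + 7.50
= 297.06 mOsm/kg ≈ 297.1 mOsm/kg
Osmolar gap = measured − calculated = 303 − 297.1 = 5.9 mOsm/kg

5.9 mOsm/kg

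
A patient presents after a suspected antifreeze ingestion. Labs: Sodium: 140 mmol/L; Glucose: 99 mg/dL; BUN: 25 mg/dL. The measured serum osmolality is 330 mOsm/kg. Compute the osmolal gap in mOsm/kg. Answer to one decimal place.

Calculated osmolality = 2·Na + glucose/18 + BUN/2.8
= 2·140 + 99/18 + 25/2.8
= 280 + 5.50 + 8.93
= 294.43 mOsm/kg ≈ 294.4 mOsm/kg
Osmolar gap = measured − calculated = 330 − 294.4 = 35.6 mOsm/kg

35.6 mOsm/kg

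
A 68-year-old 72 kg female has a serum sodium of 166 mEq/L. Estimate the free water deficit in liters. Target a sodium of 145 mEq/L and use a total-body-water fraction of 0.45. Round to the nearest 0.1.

TBW = 0.45 · 72 = 32.4 L
Free water deficit = TBW · (Na/145 − 1)
= 32.4 · (166/145 − 1)
= 32.4 · 0.1448
= 4.69 L

4.7 L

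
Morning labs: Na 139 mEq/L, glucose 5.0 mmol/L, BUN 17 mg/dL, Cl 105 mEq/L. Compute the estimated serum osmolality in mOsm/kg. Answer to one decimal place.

289.1 mOsm/kg

Calculated osmolality = 2·Na + glucose + BUN/2.8
= 2·139 + 5 + 17/2.8
= 278 + 5 + 6.07
= 289.07 mOsm/kg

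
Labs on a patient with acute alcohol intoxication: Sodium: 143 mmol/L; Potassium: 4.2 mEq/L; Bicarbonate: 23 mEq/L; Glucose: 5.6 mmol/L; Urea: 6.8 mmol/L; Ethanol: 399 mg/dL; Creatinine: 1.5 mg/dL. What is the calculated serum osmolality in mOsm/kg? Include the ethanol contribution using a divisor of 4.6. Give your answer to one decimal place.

Calculated osmolality = 2·Na + glucose + urea + ethanol/4.6
= 2·143 + 5.6 + 6.8 + 399/4.6
= 286 + 5.60 + 6.80 + 86.74
= 385.14 mOsm/kg

385.1 mOsm/kg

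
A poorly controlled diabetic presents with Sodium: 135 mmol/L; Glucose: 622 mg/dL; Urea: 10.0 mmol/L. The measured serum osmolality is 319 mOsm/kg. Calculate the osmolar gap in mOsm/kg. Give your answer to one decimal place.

4.4 mOsm/kg

Calculated osmolality = 2·Na + glucose/18 + urea
= 2·135 + 622/18 + 10
= 270 + 34.56 + 10
= 314.56 mOsm/kg ≈ 314.6 mOsm/kg
Osmolar gap = measured − calculated = 319 − 314.6 = 4.4 mOsm/kg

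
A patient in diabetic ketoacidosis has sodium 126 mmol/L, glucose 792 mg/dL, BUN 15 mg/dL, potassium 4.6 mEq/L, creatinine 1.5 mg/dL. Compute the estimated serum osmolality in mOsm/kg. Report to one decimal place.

Calculated osmolality = 2·Na + glucose/18 + BUN/2.8
= 2·126 + 792/18 + 15/2.8
= 252 + 44 + 5.36
= 301.36 mOsm/kg

301.4 mOsm/kg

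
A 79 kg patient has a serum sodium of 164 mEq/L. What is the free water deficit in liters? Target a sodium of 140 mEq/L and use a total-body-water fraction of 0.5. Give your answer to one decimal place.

6.8 L

TBW = 0.5 · 79 = 39.5 L
Free water deficit = TBW · (Na/140 − 1)
= 39.5 · (164/140 − 1)
= 39.5 · 0.1714
= 6.77 L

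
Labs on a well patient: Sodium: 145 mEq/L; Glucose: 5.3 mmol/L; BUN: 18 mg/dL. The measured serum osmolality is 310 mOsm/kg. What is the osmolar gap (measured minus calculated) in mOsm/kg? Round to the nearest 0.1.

8.3 mOsm/kg

Calculated osmolality = 2·Na + glucose + BUN/2.8
= 2·145 + 5.3 + 18/2.8
= 290 + 5.30 + 6.43
= 301.73 mOsm/kg ≈ 301.7 mOsm/kg
Osmolar gap = measured − calculated = 310 − 301.7 = 8.3 mOsm/kg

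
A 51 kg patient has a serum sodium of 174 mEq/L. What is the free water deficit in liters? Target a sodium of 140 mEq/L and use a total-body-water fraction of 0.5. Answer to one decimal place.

TBW = 0.5 · 51 = 25.5 L
Free water deficit = TBW · (Na/140 − 1)
= 25.5 · (174/140 − 1)
= 25.5 · 0.2429
= 6.19 L

6.2 L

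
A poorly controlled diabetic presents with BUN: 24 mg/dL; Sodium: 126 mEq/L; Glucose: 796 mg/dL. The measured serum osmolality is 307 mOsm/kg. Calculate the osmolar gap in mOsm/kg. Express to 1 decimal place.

Calculated osmolality = 2·Na + glucose/18 + BUN/2.8
= 2·126 + 796/18 + 24/2.8
= 252 + 44.22 + 8.57
= 304.79 mOsm/kg ≈ 304.8 mOsm/kg
Osmolar gap = measured − calculated = 307 − 304.8 = 2.2 mOsm/kg

2.2 mOsm/kg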